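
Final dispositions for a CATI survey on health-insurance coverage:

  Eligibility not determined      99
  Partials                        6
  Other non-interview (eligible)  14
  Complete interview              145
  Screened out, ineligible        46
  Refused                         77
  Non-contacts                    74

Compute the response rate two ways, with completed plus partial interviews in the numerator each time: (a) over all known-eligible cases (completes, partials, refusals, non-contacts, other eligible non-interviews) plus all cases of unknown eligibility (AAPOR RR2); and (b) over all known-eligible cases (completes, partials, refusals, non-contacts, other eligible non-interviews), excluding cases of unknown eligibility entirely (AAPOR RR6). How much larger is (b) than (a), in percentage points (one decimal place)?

11.4

Numerator → 145 + 6 = 151
Base → 145 + 6 + 77 + 74 + 14 + 99 = 415
RR2 = 151 / 415 = 0.3639
Base → 145 + 6 + 77 + 74 + 14 = 316
RR6 = 151 / 316 = 0.4778
Difference = 47.78 − 36.39 = 11.39 percentage points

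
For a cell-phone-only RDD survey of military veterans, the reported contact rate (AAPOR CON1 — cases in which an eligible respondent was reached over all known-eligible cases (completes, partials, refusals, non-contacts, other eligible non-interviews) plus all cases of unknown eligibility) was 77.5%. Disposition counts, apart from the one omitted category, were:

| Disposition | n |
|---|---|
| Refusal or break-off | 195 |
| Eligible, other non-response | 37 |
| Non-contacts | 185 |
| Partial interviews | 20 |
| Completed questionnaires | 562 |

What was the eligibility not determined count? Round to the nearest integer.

Numerator = 562 + 20 + 195 + 37 = 814
CON1 = 814 / D = 0.775
D = 814 / 0.775 = 1050.3
Remaining denominator categories sum to 999
eligibility not determined = 1050.3 − 999 ≈ 51

51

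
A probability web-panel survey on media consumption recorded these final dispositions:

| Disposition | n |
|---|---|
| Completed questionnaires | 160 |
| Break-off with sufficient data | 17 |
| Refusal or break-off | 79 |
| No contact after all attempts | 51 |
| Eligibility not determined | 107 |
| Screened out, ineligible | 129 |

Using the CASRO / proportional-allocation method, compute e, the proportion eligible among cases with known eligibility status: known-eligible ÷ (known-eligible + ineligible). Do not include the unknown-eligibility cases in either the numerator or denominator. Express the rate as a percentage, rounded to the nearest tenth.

70.4%

Eligible (known) → 160 + 17 + 79 + 51 = 307
e = 307 / (307 + 129) = 307 / 436 = 0.7041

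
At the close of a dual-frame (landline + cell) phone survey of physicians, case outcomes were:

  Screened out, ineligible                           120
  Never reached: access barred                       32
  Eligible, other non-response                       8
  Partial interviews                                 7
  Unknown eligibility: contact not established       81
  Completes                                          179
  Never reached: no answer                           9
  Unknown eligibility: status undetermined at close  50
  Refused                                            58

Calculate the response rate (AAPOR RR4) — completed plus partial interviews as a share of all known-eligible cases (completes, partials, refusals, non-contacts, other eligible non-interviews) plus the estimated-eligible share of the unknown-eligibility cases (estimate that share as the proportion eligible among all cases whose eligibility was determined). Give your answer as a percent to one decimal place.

No contact after all attempts = 9 + 32 = 41
Undetermined eligibility = 81 + 50 = 131
Num = 179 + 7 = 186
Known eligible = 179 + 7 + 58 + 41 + 8 = 293
e = 293 / (293 + 120) = 293 / 413 = 0.7094
Estimated eligible among unknowns = 0.7094 × 131 = 92.93
Denom = 293 + 92.93 = 385.93
RR4 = 186 / 385.93 = 0.4820

48.2%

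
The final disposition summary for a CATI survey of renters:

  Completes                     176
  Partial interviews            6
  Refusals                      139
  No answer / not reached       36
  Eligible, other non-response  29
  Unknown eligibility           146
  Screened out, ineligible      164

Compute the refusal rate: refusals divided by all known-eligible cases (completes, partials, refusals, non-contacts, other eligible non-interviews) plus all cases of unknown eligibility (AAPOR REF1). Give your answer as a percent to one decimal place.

26.1%

Top → 139
Denom → 176 + 6 + 139 + 36 + 29 + 146 = 532
REF1 = 139 / 532 = 0.2613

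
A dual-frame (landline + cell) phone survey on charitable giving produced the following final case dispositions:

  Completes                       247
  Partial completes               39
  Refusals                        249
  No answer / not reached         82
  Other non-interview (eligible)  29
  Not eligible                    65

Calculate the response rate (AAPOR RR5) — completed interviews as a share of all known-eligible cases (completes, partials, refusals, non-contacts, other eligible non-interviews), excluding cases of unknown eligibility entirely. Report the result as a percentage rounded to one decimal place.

Top: 247
Base: 247 + 39 + 249 + 82 + 29 = 646
RR5 = 247 / 646 = 0.3824

38.2%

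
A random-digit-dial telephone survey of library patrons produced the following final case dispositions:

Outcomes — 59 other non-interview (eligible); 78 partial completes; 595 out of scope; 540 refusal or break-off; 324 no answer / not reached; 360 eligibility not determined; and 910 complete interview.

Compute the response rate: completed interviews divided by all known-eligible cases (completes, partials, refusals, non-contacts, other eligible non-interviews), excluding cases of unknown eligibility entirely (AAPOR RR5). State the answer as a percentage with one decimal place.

Numerator: 910
Denominator: 910 + 78 + 540 + 324 + 59 = 1911
RR5 = 910 / 1911 = 0.4762

47.6%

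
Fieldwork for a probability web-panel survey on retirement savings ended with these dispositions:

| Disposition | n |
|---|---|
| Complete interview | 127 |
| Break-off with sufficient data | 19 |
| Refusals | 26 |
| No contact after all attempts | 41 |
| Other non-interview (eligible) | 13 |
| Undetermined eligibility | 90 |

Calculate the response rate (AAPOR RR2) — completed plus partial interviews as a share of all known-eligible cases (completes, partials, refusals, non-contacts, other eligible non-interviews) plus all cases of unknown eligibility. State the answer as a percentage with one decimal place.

46.2%

Num: 127 + 19 = 146
Denom: 127 + 19 + 26 + 41 + 13 + 90 = 316
RR2 = 146 / 316 = 0.4620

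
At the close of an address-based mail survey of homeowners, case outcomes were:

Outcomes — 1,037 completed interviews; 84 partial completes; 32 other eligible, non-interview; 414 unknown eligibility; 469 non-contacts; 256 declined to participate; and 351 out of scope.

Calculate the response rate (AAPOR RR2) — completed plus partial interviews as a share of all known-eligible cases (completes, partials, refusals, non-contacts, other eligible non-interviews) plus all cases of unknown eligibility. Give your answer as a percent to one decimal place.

Num = 1037 + 84 = 1121
Base = 1037 + 84 + 256 + 469 + 32 + 414 = 2292
RR2 = 1121 / 2292 = 0.4891

48.9%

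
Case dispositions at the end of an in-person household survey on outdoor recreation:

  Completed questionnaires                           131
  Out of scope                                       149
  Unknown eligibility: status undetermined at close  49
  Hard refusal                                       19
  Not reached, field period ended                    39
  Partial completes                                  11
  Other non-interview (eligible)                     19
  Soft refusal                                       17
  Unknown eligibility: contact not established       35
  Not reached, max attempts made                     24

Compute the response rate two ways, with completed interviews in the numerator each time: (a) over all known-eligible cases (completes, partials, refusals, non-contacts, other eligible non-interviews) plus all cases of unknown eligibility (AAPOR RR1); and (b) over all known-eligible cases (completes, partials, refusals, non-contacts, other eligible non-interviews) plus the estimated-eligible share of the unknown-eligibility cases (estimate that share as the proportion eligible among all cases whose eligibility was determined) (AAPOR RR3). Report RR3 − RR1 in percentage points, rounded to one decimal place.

Refused = 19 + 17 = 36
Never reached = 39 + 24 = 63
Eligibility not determined = 35 + 49 = 84
Num → 131
Denom → 131 + 11 + 36 + 63 + 19 + 84 = 344
RR1 = 131 / 344 = 0.3808
Eligible (known) → 131 + 11 + 36 + 63 + 19 = 260
e = 260 / (260 + 149) = 260 / 409 = 0.6357
e × U → 0.6357 × 84 = 53.40
Denom → 260 + 53.40 = 313.40
RR3 = 131 / 313.40 = 0.4180
Difference = 41.80 − 38.08 = 3.72 percentage points

3.7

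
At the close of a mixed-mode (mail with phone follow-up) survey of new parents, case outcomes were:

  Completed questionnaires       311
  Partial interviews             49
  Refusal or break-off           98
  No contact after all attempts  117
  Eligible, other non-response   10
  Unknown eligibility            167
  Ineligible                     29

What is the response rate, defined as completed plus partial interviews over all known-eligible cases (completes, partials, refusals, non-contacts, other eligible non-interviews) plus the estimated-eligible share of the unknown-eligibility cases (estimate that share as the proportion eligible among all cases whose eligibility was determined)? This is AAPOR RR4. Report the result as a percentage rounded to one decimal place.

Num → 311 + 49 = 360
Determined eligible → 311 + 49 + 98 + 117 + 10 = 585
e = 585 / (585 + 29) = 585 / 614 = 0.9528
Estimated eligible among unknowns → 0.9528 × 167 = 159.12
Base → 585 + 159.12 = 744.12
RR4 = 360 / 744.12 = 0.4838

48.4%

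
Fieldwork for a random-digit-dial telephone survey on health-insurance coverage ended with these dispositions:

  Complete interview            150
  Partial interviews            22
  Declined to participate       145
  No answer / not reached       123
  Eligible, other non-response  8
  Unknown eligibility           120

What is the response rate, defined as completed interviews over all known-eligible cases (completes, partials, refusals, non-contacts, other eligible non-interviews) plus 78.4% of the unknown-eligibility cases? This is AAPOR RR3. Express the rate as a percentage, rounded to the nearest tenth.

Top → 150
Determined eligible → 150 + 22 + 145 + 123 + 8 = 448
e × U → 0.7840 × 120 = 94.08
Denom → 448 + 94.08 = 542.08
RR3 = 150 / 542.08 = 0.2767

27.7%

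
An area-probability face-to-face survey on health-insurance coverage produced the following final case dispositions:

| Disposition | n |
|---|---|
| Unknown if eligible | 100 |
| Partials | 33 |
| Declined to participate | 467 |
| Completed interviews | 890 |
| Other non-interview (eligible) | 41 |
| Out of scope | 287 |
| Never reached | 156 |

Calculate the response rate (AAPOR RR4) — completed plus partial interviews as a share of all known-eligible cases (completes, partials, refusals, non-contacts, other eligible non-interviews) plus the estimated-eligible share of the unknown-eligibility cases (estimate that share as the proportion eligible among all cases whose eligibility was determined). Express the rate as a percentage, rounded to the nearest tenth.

55.2%

Top → 890 + 33 = 923
Known eligible → 890 + 33 + 467 + 156 + 41 = 1587
e = 1587 / (1587 + 287) = 1587 / 1874 = 0.8469
Estimated eligible among unknowns → 0.8469 × 100 = 84.69
Denominator → 1587 + 84.69 = 1671.69
RR4 = 923 / 1671.69 = 0.5521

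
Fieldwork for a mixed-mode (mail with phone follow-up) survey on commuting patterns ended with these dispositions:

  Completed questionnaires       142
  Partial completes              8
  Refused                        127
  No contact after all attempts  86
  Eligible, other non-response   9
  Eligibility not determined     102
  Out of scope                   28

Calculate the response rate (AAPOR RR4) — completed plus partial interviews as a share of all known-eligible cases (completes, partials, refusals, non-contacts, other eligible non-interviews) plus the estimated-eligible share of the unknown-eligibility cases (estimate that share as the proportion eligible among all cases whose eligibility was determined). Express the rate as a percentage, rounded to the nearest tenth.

Top = 142 + 8 = 150
Determined eligible = 142 + 8 + 127 + 86 + 9 = 372
e = 372 / (372 + 28) = 372 / 400 = 0.9300
Estimated eligible among unknowns = 0.9300 × 102 = 94.86
Denom = 372 + 94.86 = 466.86
RR4 = 150 / 466.86 = 0.3213

32.1%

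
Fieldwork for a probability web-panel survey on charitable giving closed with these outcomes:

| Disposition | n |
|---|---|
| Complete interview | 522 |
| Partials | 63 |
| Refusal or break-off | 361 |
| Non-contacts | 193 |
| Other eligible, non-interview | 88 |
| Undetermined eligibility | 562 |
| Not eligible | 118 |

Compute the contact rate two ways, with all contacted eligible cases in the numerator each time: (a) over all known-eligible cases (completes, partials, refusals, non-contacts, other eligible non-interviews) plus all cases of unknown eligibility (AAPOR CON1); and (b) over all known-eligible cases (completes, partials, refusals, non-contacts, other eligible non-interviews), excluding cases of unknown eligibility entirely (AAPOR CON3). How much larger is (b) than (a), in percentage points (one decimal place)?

Num: 522 + 63 + 361 + 88 = 1034
Denominator: 522 + 63 + 361 + 193 + 88 + 562 = 1789
CON1 = 1034 / 1789 = 0.5780
Denominator: 522 + 63 + 361 + 193 + 88 = 1227
CON3 = 1034 / 1227 = 0.8427
Difference = 84.27 − 57.80 = 26.47 percentage points

26.5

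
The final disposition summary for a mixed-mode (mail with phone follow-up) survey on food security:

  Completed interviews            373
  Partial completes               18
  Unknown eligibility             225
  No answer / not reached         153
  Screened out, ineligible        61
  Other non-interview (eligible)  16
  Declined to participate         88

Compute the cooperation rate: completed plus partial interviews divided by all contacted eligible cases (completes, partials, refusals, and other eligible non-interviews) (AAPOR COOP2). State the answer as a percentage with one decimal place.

Top = 373 + 18 = 391
Denominator = 373 + 18 + 88 + 16 = 495
COOP2 = 391 / 495 = 0.7899

79.0%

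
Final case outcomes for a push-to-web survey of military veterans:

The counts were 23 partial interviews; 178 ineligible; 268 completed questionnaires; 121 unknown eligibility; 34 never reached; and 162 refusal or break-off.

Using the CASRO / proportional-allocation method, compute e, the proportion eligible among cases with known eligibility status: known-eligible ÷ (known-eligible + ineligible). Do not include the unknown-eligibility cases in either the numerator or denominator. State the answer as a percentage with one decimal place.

Determined eligible → 268 + 23 + 162 + 34 = 487
e = 487 / (487 + 178) = 487 / 665 = 0.7323

73.2%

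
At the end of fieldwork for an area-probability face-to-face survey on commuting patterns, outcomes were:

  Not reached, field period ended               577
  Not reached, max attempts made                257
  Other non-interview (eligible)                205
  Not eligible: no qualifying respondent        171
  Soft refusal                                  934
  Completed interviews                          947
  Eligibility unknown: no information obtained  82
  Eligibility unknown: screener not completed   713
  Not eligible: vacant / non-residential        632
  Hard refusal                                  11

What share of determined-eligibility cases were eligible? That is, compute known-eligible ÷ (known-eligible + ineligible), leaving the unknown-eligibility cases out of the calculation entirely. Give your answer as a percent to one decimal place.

78.5%

Declined to participate = 11 + 934 = 945
Non-contacts = 577 + 257 = 834
Unknown eligibility = 713 + 82 = 795
Screened out, ineligible = 171 + 632 = 803
Determined eligible → 947 + 945 + 834 + 205 = 2931
e = 2931 / (2931 + 803) = 2931 / 3734 = 0.7849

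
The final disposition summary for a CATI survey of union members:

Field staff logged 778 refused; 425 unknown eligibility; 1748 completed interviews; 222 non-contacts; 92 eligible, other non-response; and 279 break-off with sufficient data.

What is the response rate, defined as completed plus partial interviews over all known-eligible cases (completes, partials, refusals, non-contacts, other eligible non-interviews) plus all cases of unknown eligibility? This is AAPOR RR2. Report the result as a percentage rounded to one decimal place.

57.2%

Top: 1748 + 279 = 2027
Base: 1748 + 279 + 778 + 222 + 92 + 425 = 3544
RR2 = 2027 / 3544 = 0.5720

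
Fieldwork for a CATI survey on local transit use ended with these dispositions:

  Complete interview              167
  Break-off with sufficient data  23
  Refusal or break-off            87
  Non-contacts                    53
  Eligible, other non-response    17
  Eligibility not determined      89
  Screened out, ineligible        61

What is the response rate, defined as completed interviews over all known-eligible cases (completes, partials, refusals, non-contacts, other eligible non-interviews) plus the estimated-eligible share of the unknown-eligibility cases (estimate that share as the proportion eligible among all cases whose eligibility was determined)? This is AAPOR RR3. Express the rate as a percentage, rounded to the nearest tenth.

Top = 167
Eligible (known) = 167 + 23 + 87 + 53 + 17 = 347
e = 347 / (347 + 61) = 347 / 408 = 0.8505
Estimated eligible among unknowns = 0.8505 × 89 = 75.69
Denominator = 347 + 75.69 = 422.69
RR3 = 167 / 422.69 = 0.3951

39.5%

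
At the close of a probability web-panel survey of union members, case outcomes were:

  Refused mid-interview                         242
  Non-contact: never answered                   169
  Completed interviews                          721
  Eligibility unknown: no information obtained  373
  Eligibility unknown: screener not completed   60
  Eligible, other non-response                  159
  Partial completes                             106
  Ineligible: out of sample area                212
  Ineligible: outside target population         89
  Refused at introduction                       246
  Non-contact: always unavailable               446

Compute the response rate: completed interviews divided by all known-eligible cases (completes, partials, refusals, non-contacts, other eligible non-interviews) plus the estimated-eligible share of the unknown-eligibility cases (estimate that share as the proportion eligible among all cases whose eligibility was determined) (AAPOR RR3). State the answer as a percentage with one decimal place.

29.2%

Refusals = 246 + 242 = 488
Non-contacts = 169 + 446 = 615
Unknown eligibility = 60 + 373 = 433
Ineligible = 89 + 212 = 301
Num: 721
Eligible (known): 721 + 106 + 488 + 615 + 159 = 2089
e = 2089 / (2089 + 301) = 2089 / 2390 = 0.8741
e × U: 0.8741 × 433 = 378.49
Base: 2089 + 378.49 = 2467.49
RR3 = 721 / 2467.49 = 0.2922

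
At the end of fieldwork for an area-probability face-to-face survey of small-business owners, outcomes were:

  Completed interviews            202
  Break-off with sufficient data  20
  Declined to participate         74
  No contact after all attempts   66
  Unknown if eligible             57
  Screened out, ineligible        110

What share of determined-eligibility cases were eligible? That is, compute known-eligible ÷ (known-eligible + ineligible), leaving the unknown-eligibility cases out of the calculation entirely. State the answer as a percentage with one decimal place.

76.7%

Known eligible = 202 + 20 + 74 + 66 = 362
e = 362 / (362 + 110) = 362 / 472 = 0.7669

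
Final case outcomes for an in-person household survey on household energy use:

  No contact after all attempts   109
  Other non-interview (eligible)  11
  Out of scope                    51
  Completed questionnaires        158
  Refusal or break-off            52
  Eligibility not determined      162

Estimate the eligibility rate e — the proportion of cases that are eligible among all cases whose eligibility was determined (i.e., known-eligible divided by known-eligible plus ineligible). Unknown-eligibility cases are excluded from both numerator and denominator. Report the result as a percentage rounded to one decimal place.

86.6%

Eligible (known) → 158 + 52 + 109 + 11 = 330
e = 330 / (330 + 51) = 330 / 381 = 0.8661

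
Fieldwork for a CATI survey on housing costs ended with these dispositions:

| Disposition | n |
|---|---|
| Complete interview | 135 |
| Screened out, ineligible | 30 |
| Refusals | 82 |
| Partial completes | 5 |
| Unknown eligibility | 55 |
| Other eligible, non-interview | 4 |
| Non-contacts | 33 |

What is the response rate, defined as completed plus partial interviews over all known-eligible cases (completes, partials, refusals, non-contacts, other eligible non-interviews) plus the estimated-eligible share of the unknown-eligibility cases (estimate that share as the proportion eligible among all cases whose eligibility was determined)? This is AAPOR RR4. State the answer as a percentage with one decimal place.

Top = 135 + 5 = 140
Eligible (known) = 135 + 5 + 82 + 33 + 4 = 259
e = 259 / (259 + 30) = 259 / 289 = 0.8962
Eligible share of unknowns = 0.8962 × 55 = 49.29
Denominator = 259 + 49.29 = 308.29
RR4 = 140 / 308.29 = 0.4541

45.4%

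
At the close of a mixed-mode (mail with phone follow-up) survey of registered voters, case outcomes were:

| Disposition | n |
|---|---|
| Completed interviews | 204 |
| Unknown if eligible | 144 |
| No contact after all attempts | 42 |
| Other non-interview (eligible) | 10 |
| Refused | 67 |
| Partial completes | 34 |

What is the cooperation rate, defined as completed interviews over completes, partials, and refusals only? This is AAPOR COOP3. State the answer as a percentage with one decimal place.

66.9%

Numerator: 204
Base: 204 + 34 + 67 = 305
COOP3 = 204 / 305 = 0.6689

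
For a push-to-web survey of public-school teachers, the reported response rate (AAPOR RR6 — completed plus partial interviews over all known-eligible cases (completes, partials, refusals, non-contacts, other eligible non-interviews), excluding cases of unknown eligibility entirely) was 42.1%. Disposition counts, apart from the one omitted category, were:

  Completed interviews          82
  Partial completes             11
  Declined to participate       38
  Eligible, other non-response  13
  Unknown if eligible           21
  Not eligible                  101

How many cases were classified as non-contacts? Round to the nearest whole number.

77

Top: 82 + 11 = 93
RR6 = 93 / D = 0.421
D = 93 / 0.421 = 220.9
Rest of base = 144
non-contacts = 220.9 − 144 ≈ 77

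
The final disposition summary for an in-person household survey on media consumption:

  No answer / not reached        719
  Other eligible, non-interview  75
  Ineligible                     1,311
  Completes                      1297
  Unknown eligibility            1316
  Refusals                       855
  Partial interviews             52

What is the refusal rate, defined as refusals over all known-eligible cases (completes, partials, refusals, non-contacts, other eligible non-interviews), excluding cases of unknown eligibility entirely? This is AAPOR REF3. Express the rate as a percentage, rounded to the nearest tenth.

28.5%

Numerator → 855
Denom → 1297 + 52 + 855 + 719 + 75 = 2998
REF3 = 855 / 2998 = 0.2852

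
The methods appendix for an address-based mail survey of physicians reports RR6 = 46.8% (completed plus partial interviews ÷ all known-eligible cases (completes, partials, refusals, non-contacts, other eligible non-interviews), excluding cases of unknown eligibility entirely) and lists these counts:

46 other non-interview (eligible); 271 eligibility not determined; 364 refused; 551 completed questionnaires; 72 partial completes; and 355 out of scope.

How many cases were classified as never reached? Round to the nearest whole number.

298

Num = 551 + 72 = 623
RR6 = 623 / D = 0.468
D = 623 / 0.468 = 1331.2
Rest of base = 1033
never reached = 1331.2 − 1033 ≈ 298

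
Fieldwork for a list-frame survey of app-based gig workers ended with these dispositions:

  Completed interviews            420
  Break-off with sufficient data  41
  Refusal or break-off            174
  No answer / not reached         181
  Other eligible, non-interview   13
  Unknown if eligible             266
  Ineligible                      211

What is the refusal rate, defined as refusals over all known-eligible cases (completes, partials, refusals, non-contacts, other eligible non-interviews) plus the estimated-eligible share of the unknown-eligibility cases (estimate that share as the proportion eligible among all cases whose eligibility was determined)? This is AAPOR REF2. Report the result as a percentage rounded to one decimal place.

16.7%

Num = 174
Eligible (known) = 420 + 41 + 174 + 181 + 13 = 829
e = 829 / (829 + 211) = 829 / 1040 = 0.7971
Eligible share of unknowns = 0.7971 × 266 = 212.03
Base = 829 + 212.03 = 1041.03
REF2 = 174 / 1041.03 = 0.1671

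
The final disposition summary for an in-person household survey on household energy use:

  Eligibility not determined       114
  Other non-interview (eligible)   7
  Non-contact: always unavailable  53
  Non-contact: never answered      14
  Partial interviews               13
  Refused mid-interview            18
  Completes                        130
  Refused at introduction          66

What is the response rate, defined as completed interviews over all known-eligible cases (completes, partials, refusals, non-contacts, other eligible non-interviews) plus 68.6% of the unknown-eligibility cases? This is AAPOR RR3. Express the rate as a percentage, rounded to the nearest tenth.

Refusals = 66 + 18 = 84
No contact after all attempts = 14 + 53 = 67
Num = 130
Determined eligible = 130 + 13 + 84 + 67 + 7 = 301
Eligible share of unknowns = 0.6860 × 114 = 78.20
Denominator = 301 + 78.20 = 379.20
RR3 = 130 / 379.20 = 0.3428

34.3%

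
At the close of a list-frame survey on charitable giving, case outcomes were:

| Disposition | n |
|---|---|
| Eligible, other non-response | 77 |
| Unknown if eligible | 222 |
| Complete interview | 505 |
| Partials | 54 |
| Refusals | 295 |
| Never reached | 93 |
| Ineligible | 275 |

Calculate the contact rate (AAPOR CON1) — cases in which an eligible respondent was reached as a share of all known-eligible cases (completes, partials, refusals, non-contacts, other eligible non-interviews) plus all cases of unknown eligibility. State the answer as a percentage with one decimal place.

Top = 505 + 54 + 295 + 77 = 931
Denom = 505 + 54 + 295 + 93 + 77 + 222 = 1246
CON1 = 931 / 1246 = 0.7472

74.7%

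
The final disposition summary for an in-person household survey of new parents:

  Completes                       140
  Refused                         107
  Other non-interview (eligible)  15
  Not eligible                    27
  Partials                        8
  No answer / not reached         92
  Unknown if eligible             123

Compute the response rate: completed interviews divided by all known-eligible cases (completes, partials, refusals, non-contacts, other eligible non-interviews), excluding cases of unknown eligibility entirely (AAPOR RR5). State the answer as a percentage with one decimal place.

38.7%

Numerator → 140
Denominator → 140 + 8 + 107 + 92 + 15 = 362
RR5 = 140 / 362 = 0.3867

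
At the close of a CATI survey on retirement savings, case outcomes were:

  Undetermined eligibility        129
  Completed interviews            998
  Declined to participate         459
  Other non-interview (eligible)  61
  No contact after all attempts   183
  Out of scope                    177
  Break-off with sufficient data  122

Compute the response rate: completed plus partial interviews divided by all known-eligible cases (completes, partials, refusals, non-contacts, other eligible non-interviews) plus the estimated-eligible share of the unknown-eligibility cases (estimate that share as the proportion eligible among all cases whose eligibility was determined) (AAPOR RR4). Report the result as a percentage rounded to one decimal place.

Num: 998 + 122 = 1120
Determined eligible: 998 + 122 + 459 + 183 + 61 = 1823
e = 1823 / (1823 + 177) = 1823 / 2000 = 0.9115
Eligible share of unknowns: 0.9115 × 129 = 117.58
Base: 1823 + 117.58 = 1940.58
RR4 = 1120 / 1940.58 = 0.5771

57.7%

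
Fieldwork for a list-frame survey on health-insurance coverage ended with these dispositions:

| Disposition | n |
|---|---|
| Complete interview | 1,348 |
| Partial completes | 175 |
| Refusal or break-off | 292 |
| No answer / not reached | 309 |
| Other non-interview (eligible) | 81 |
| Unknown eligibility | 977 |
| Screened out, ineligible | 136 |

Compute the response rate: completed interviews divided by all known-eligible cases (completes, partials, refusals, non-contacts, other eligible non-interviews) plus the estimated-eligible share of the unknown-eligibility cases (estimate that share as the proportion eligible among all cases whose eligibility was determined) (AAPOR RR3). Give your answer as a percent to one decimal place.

Top: 1348
Eligible (known): 1348 + 175 + 292 + 309 + 81 = 2205
e = 2205 / (2205 + 136) = 2205 / 2341 = 0.9419
Estimated eligible among unknowns: 0.9419 × 977 = 920.24
Denom: 2205 + 920.24 = 3125.24
RR3 = 1348 / 3125.24 = 0.4313

43.1%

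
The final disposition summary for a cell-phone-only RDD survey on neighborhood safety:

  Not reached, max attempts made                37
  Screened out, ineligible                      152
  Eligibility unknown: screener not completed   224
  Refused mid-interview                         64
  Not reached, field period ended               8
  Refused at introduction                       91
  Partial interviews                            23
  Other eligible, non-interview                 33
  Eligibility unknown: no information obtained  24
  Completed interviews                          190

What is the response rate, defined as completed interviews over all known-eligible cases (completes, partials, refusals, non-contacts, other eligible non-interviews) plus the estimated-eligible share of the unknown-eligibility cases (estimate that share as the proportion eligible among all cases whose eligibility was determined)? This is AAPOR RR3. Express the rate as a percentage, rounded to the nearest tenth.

30.1%

Declined to participate = 91 + 64 = 155
Non-contacts = 8 + 37 = 45
Unknown eligibility = 224 + 24 = 248
Numerator = 190
Determined eligible = 190 + 23 + 155 + 45 + 33 = 446
e = 446 / (446 + 152) = 446 / 598 = 0.7458
Eligible share of unknowns = 0.7458 × 248 = 184.96
Base = 446 + 184.96 = 630.96
RR3 = 190 / 630.96 = 0.3011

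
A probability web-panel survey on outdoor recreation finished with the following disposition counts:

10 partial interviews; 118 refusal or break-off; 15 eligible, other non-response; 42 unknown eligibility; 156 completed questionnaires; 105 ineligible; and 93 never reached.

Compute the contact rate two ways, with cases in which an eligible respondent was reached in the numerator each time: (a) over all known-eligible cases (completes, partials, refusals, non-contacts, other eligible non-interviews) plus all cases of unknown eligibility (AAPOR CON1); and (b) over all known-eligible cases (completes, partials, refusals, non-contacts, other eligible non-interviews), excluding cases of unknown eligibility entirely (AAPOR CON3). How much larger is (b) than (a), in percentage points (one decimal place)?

7.4

Num → 156 + 10 + 118 + 15 = 299
Base → 156 + 10 + 118 + 93 + 15 + 42 = 434
CON1 = 299 / 434 = 0.6889
Base → 156 + 10 + 118 + 93 + 15 = 392
CON3 = 299 / 392 = 0.7628
Difference = 76.28 − 68.89 = 7.39 percentage points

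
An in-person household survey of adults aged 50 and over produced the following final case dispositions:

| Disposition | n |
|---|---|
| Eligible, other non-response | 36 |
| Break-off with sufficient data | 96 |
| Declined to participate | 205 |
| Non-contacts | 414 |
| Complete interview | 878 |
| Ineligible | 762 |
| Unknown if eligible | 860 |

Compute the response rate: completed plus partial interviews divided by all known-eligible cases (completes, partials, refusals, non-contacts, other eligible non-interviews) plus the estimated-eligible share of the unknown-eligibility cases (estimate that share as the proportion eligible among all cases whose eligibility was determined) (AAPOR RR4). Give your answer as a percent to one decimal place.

44.0%

Top = 878 + 96 = 974
Known eligible = 878 + 96 + 205 + 414 + 36 = 1629
e = 1629 / (1629 + 762) = 1629 / 2391 = 0.6813
Eligible share of unknowns = 0.6813 × 860 = 585.92
Denom = 1629 + 585.92 = 2214.92
RR4 = 974 / 2214.92 = 0.4397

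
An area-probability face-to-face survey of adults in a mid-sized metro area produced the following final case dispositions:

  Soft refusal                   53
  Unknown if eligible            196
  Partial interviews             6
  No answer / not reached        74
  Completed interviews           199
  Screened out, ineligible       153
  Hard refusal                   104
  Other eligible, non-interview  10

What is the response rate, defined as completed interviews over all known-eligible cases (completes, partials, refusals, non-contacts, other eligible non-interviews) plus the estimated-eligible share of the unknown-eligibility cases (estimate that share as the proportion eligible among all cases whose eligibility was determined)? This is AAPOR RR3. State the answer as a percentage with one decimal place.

33.6%

Declined to participate = 104 + 53 = 157
Numerator = 199
Determined eligible = 199 + 6 + 157 + 74 + 10 = 446
e = 446 / (446 + 153) = 446 / 599 = 0.7446
e × U = 0.7446 × 196 = 145.94
Denominator = 446 + 145.94 = 591.94
RR3 = 199 / 591.94 = 0.3362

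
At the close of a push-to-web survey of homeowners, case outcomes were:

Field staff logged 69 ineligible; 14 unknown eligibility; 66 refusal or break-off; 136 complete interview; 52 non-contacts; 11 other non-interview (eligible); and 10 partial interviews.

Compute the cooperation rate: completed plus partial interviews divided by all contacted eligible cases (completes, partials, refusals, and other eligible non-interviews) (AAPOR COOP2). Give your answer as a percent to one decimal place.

Num → 136 + 10 = 146
Denom → 136 + 10 + 66 + 11 = 223
COOP2 = 146 / 223 = 0.6547

65.5%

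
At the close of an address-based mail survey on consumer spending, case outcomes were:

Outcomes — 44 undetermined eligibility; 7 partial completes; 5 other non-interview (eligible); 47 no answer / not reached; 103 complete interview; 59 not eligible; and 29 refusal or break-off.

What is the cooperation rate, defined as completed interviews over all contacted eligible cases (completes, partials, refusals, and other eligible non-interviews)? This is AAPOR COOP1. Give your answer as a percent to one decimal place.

71.5%

Top = 103
Denom = 103 + 7 + 29 + 5 = 144
COOP1 = 103 / 144 = 0.7153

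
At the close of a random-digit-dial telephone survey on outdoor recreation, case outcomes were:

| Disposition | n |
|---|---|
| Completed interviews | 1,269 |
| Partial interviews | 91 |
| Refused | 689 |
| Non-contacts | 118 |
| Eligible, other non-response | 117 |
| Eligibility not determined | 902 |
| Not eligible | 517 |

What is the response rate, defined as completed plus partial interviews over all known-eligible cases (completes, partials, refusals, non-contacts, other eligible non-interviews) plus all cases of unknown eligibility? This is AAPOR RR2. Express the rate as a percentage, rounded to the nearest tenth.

42.7%

Num: 1269 + 91 = 1360
Denom: 1269 + 91 + 689 + 118 + 117 + 902 = 3186
RR2 = 1360 / 3186 = 0.4269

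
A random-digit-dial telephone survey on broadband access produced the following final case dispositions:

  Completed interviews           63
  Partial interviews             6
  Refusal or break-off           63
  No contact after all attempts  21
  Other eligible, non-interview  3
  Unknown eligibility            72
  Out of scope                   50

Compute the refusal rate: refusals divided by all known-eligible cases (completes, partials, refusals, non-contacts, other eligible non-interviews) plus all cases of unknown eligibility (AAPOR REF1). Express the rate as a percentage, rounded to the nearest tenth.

Num → 63
Denom → 63 + 6 + 63 + 21 + 3 + 72 = 228
REF1 = 63 / 228 = 0.2763

27.6%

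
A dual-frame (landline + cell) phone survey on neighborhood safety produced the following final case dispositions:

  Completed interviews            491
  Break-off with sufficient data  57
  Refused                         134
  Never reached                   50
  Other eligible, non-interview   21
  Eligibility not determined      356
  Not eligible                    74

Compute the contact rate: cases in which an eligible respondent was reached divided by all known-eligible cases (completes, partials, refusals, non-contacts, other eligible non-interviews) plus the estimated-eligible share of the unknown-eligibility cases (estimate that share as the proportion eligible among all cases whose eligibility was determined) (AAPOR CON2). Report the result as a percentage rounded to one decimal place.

65.3%

Num: 491 + 57 + 134 + 21 = 703
Eligible (known): 491 + 57 + 134 + 50 + 21 = 753
e = 753 / (753 + 74) = 753 / 827 = 0.9105
e × U: 0.9105 × 356 = 324.14
Base: 753 + 324.14 = 1077.14
CON2 = 703 / 1077.14 = 0.6527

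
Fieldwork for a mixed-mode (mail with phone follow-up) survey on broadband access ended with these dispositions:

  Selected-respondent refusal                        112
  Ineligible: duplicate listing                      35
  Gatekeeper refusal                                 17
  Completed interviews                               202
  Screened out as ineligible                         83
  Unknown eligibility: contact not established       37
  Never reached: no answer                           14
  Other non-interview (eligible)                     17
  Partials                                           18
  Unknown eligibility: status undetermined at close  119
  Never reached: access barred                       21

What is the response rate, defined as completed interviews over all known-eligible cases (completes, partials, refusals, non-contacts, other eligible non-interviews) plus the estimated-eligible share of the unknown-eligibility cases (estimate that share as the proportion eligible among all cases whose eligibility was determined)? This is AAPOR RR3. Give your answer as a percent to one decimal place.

38.7%

Refused = 17 + 112 = 129
Non-contacts = 14 + 21 = 35
Undetermined eligibility = 37 + 119 = 156
Screened out, ineligible = 83 + 35 = 118
Num → 202
Known eligible → 202 + 18 + 129 + 35 + 17 = 401
e = 401 / (401 + 118) = 401 / 519 = 0.7726
Estimated eligible among unknowns → 0.7726 × 156 = 120.53
Denom → 401 + 120.53 = 521.53
RR3 = 202 / 521.53 = 0.3873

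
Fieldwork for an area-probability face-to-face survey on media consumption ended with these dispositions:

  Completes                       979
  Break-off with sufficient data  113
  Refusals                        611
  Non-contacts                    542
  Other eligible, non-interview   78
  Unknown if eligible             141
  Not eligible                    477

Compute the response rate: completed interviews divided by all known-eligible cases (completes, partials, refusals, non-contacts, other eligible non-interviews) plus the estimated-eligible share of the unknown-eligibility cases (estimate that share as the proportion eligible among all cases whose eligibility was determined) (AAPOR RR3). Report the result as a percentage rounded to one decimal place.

Numerator: 979
Determined eligible: 979 + 113 + 611 + 542 + 78 = 2323
e = 2323 / (2323 + 477) = 2323 / 2800 = 0.8296
Eligible share of unknowns: 0.8296 × 141 = 116.97
Denominator: 2323 + 116.97 = 2439.97
RR3 = 979 / 2439.97 = 0.4012

40.1%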